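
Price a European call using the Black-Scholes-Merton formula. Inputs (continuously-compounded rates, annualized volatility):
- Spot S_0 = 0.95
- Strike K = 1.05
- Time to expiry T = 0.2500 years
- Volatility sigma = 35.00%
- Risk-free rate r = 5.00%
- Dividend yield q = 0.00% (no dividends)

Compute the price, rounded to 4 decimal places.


Answer: Price = 0.0343

Derivation:
d1 = (ln(S/K) + (r - q + 0.5*sigma^2) * T) / (sigma * sqrt(T)) = -0.41297691
d2 = d1 - sigma * sqrt(T) = -0.58797691
exp(-rT) = 0.98757780; exp(-qT) = 1.00000000
C = S_0 * exp(-qT) * N(d1) - K * exp(-rT) * N(d2)
N(d1) = 0.33981177; N(d2) = 0.27827390
C = 0.9500 * 1.00000000 * 0.33981177 - 1.0500 * 0.98757780 * 0.27827390 = 0.0343


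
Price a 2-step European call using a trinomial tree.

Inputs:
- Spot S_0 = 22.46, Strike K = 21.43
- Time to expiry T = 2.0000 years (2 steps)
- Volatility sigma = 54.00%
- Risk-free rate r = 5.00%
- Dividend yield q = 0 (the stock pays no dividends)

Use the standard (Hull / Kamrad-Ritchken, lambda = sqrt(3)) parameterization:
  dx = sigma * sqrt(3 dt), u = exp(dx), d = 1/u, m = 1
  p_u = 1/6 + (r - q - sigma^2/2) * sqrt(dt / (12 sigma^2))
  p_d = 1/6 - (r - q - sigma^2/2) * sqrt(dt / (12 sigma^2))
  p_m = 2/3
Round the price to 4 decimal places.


Answer: Price = V(0,0) = 6.9476

Derivation:
dt = T/N = 1.000000; dx = sigma*sqrt(3*dt) = 0.935307
u = exp(dx) = 2.547997; d = 1/u = 0.392465
p_u = 0.115454, p_m = 0.666667, p_d = 0.217880
Discount per step: exp(-r*dt) = 0.951229
Stock lattice S(k, j) with j the centered position index:
  k=0: S(0,+0) = 22.4600
  k=1: S(1,-1) = 8.8148; S(1,+0) = 22.4600; S(1,+1) = 57.2280
  k=2: S(2,-2) = 3.4595; S(2,-1) = 8.8148; S(2,+0) = 22.4600; S(2,+1) = 57.2280; S(2,+2) = 145.8168
Terminal payoffs V(N, j) = max(S_T - K, 0):
  V(2,-2) = 0.000000; V(2,-1) = 0.000000; V(2,+0) = 1.030000; V(2,+1) = 35.798006; V(2,+2) = 124.386768
Backward induction: V(k, j) = exp(-r*dt) * [p_u * V(k+1, j+1) + p_m * V(k+1, j) + p_d * V(k+1, j-1)]
  V(1,-1) = exp(-r*dt) * [p_u*1.030000 + p_m*0.000000 + p_d*0.000000] = 0.113118
  V(1,+0) = exp(-r*dt) * [p_u*35.798006 + p_m*1.030000 + p_d*0.000000] = 4.584616
  V(1,+1) = exp(-r*dt) * [p_u*124.386768 + p_m*35.798006 + p_d*1.030000] = 36.575388
  V(0,+0) = exp(-r*dt) * [p_u*36.575388 + p_m*4.584616 + p_d*0.113118] = 6.947604


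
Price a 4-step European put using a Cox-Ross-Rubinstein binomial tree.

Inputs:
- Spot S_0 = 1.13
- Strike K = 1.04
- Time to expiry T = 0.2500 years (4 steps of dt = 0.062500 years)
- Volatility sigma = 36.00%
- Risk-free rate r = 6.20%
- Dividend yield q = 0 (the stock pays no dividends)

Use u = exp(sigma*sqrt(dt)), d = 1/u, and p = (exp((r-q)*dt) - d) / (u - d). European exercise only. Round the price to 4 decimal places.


Answer: Price = V(0,0) = 0.0394

Derivation:
dt = T/N = 0.062500
u = exp(sigma*sqrt(dt)) = 1.094174; d = 1/u = 0.913931
p = (exp((r-q)*dt) - d) / (u - d) = 0.499056
Discount per step: exp(-r*dt) = 0.996132
Stock lattice S(k, i) with i counting down-moves:
  k=0: S(0,0) = 1.1300
  k=1: S(1,0) = 1.2364; S(1,1) = 1.0327
  k=2: S(2,0) = 1.3529; S(2,1) = 1.1300; S(2,2) = 0.9439
  k=3: S(3,0) = 1.4803; S(3,1) = 1.2364; S(3,2) = 1.0327; S(3,3) = 0.8626
  k=4: S(4,0) = 1.6197; S(4,1) = 1.3529; S(4,2) = 1.1300; S(4,3) = 0.9439; S(4,4) = 0.7884
Terminal payoffs V(N, i) = max(K - S_T, 0):
  V(4,0) = 0.000000; V(4,1) = 0.000000; V(4,2) = 0.000000; V(4,3) = 0.096145; V(4,4) = 0.251626
Backward induction: V(k, i) = exp(-r*dt) * [p * V(k+1, i) + (1-p) * V(k+1, i+1)].
  V(3,0) = exp(-r*dt) * [p*0.000000 + (1-p)*0.000000] = 0.000000
  V(3,1) = exp(-r*dt) * [p*0.000000 + (1-p)*0.000000] = 0.000000
  V(3,2) = exp(-r*dt) * [p*0.000000 + (1-p)*0.096145] = 0.047977
  V(3,3) = exp(-r*dt) * [p*0.096145 + (1-p)*0.251626] = 0.173359
  V(2,0) = exp(-r*dt) * [p*0.000000 + (1-p)*0.000000] = 0.000000
  V(2,1) = exp(-r*dt) * [p*0.000000 + (1-p)*0.047977] = 0.023941
  V(2,2) = exp(-r*dt) * [p*0.047977 + (1-p)*0.173359] = 0.110358
  V(1,0) = exp(-r*dt) * [p*0.000000 + (1-p)*0.023941] = 0.011947
  V(1,1) = exp(-r*dt) * [p*0.023941 + (1-p)*0.110358] = 0.066971
  V(0,0) = exp(-r*dt) * [p*0.011947 + (1-p)*0.066971] = 0.039358


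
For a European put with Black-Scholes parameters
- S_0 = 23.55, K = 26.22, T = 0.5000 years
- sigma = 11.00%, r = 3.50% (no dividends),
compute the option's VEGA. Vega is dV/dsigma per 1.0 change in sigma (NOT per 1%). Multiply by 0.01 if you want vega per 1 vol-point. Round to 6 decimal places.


Answer: Vega = 3.560570

Derivation:
d1 = -1.1168643341; d2 = -1.1946460800
phi(d1) = 0.2138176984; exp(-qT) = 1.0000000000; exp(-rT) = 0.9826522357
Vega = S * exp(-qT) * phi(d1) * sqrt(T) = 23.5500 * 1.0000000000 * 0.2138176984 * 0.7071067812 = 3.560570


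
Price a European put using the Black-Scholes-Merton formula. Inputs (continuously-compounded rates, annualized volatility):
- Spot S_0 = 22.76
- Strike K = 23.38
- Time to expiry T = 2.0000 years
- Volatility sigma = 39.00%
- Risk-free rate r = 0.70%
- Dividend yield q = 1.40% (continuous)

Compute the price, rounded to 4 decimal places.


d1 = (ln(S/K) + (r - q + 0.5*sigma^2) * T) / (sigma * sqrt(T)) = 0.20165897
d2 = d1 - sigma * sqrt(T) = -0.34988432
exp(-rT) = 0.98609754; exp(-qT) = 0.97238837
P = K * exp(-rT) * N(-d2) - S_0 * exp(-qT) * N(-d1)
N(-d1) = 0.42009167; N(-d2) = 0.63678724
P = 23.3800 * 0.98609754 * 0.63678724 - 22.7600 * 0.97238837 * 0.42009167 = 5.3838

Answer: Price = 5.3838


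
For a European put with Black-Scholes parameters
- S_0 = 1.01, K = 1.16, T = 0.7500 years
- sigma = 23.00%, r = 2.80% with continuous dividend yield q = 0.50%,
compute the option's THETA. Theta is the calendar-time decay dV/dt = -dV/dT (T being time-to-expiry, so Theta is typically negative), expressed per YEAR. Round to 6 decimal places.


Answer: Theta = -0.026133

Derivation:
d1 = -0.5089828313; d2 = -0.7081686742
phi(d1) = 0.3504734604; exp(-qT) = 0.9962570225; exp(-rT) = 0.9792189646
Theta = -S*exp(-qT)*phi(d1)*sigma/(2*sqrt(T)) + r*K*exp(-rT)*N(-d2) - q*S*exp(-qT)*N(-d1)
N(-d1) = 0.6946178708; N(-d2) = 0.7605797415; sqrt(T) = 0.8660254038
Term 1 = -1.0100 * 0.9962570225 * 0.3504734604 * 0.2300 / (2 * 0.8660254038) = -0.0468290249
Term 2 = 0.0280 * 1.1600 * 0.9792189646 * 0.7605797415 = 0.0241902630
Term 3 = -0.0050 * 1.0100 * 0.9962570225 * 0.6946178708 = -0.0034946906
Theta = -0.0468290249 + (0.0241902630) + (-0.0034946906) = -0.026133


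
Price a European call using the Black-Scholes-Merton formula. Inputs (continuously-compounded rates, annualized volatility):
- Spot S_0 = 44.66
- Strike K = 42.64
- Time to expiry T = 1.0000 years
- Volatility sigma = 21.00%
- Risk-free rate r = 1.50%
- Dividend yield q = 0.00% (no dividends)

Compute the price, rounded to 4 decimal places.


d1 = (ln(S/K) + (r - q + 0.5*sigma^2) * T) / (sigma * sqrt(T)) = 0.39683556
d2 = d1 - sigma * sqrt(T) = 0.18683556
exp(-rT) = 0.98511194; exp(-qT) = 1.00000000
C = S_0 * exp(-qT) * N(d1) - K * exp(-rT) * N(d2)
N(d1) = 0.65425564; N(d2) = 0.57410522
C = 44.6600 * 1.00000000 * 0.65425564 - 42.6400 * 0.98511194 * 0.57410522 = 5.1037

Answer: Price = 5.1037


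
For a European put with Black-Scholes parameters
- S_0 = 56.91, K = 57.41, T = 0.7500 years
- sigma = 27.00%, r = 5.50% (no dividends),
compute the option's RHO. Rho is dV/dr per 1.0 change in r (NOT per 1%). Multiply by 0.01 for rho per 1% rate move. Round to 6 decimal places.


d1 = 0.2559161453; d2 = 0.0220892863
phi(d1) = 0.3860898865; exp(-qT) = 1.0000000000; exp(-rT) = 0.9595892027
N(-d2) = 0.4911883663
Rho = -K*T*exp(-rT)*N(-d2) = -57.4100 * 0.7500 * 0.9595892027 * 0.4911883663 = -20.294681

Answer: Rho = -20.294681


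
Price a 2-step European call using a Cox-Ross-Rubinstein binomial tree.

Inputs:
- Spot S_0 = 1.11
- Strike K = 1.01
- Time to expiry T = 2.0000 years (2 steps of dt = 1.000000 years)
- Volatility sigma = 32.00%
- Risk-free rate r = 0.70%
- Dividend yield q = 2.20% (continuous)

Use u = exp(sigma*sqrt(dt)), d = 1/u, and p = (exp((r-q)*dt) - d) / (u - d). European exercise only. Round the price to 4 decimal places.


Answer: Price = V(0,0) = 0.2181

Derivation:
dt = T/N = 1.000000
u = exp(sigma*sqrt(dt)) = 1.377128; d = 1/u = 0.726149
p = (exp((r-q)*dt) - d) / (u - d) = 0.397805
Discount per step: exp(-r*dt) = 0.993024
Stock lattice S(k, i) with i counting down-moves:
  k=0: S(0,0) = 1.1100
  k=1: S(1,0) = 1.5286; S(1,1) = 0.8060
  k=2: S(2,0) = 2.1051; S(2,1) = 1.1100; S(2,2) = 0.5853
Terminal payoffs V(N, i) = max(S_T - K, 0):
  V(2,0) = 1.095094; V(2,1) = 0.100000; V(2,2) = 0.000000
Backward induction: V(k, i) = exp(-r*dt) * [p * V(k+1, i) + (1-p) * V(k+1, i+1)].
  V(1,0) = exp(-r*dt) * [p*1.095094 + (1-p)*0.100000] = 0.492395
  V(1,1) = exp(-r*dt) * [p*0.100000 + (1-p)*0.000000] = 0.039503
  V(0,0) = exp(-r*dt) * [p*0.492395 + (1-p)*0.039503] = 0.218134


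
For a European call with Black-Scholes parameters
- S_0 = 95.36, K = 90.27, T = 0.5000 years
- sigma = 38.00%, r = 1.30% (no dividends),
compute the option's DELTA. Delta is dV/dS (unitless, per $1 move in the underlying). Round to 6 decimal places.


d1 = 0.3626863223; d2 = 0.0939857454
phi(d1) = 0.3735478324; exp(-qT) = 1.0000000000; exp(-rT) = 0.9935210793
N(d1) = 0.6415803909
Delta = exp(-qT) * N(d1) = 1.0000000000 * 0.6415803909 = 0.641580

Answer: Delta = 0.641580


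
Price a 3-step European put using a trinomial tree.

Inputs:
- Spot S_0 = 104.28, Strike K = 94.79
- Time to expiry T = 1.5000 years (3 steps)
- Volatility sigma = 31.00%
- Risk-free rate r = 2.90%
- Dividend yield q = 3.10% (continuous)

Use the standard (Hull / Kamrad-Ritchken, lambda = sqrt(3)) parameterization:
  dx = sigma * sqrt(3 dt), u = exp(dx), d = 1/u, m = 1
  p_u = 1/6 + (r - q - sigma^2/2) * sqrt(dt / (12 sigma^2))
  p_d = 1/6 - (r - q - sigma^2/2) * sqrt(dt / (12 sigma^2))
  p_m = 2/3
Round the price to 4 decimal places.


dt = T/N = 0.500000; dx = sigma*sqrt(3*dt) = 0.379671
u = exp(dx) = 1.461803; d = 1/u = 0.684086
p_u = 0.133710, p_m = 0.666667, p_d = 0.199623
Discount per step: exp(-r*dt) = 0.985605
Stock lattice S(k, j) with j the centered position index:
  k=0: S(0,+0) = 104.2800
  k=1: S(1,-1) = 71.3365; S(1,+0) = 104.2800; S(1,+1) = 152.4369
  k=2: S(2,-2) = 48.8004; S(2,-1) = 71.3365; S(2,+0) = 104.2800; S(2,+1) = 152.4369; S(2,+2) = 222.8327
  k=3: S(3,-3) = 33.3837; S(3,-2) = 48.8004; S(3,-1) = 71.3365; S(3,+0) = 104.2800; S(3,+1) = 152.4369; S(3,+2) = 222.8327; S(3,+3) = 325.7377
Terminal payoffs V(N, j) = max(K - S_T, 0):
  V(3,-3) = 61.406330; V(3,-2) = 45.989636; V(3,-1) = 23.453460; V(3,+0) = 0.000000; V(3,+1) = 0.000000; V(3,+2) = 0.000000; V(3,+3) = 0.000000
Backward induction: V(k, j) = exp(-r*dt) * [p_u * V(k+1, j+1) + p_m * V(k+1, j) + p_d * V(k+1, j-1)]
  V(2,-2) = exp(-r*dt) * [p_u*23.453460 + p_m*45.989636 + p_d*61.406330] = 45.390875
  V(2,-1) = exp(-r*dt) * [p_u*0.000000 + p_m*23.453460 + p_d*45.989636] = 24.458983
  V(2,+0) = exp(-r*dt) * [p_u*0.000000 + p_m*0.000000 + p_d*23.453460] = 4.614449
  V(2,+1) = exp(-r*dt) * [p_u*0.000000 + p_m*0.000000 + p_d*0.000000] = 0.000000
  V(2,+2) = exp(-r*dt) * [p_u*0.000000 + p_m*0.000000 + p_d*0.000000] = 0.000000
  V(1,-1) = exp(-r*dt) * [p_u*4.614449 + p_m*24.458983 + p_d*45.390875] = 25.609994
  V(1,+0) = exp(-r*dt) * [p_u*0.000000 + p_m*4.614449 + p_d*24.458983] = 7.844300
  V(1,+1) = exp(-r*dt) * [p_u*0.000000 + p_m*0.000000 + p_d*4.614449] = 0.907889
  V(0,+0) = exp(-r*dt) * [p_u*0.907889 + p_m*7.844300 + p_d*25.609994] = 10.312645

Answer: Price = V(0,0) = 10.3126


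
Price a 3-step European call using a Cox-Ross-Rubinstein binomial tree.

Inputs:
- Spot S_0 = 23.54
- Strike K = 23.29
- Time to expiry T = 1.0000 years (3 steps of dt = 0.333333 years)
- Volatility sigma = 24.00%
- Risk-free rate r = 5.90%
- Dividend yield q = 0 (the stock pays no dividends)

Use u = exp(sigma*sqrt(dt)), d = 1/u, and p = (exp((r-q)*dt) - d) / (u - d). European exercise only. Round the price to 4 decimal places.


dt = T/N = 0.333333
u = exp(sigma*sqrt(dt)) = 1.148623; d = 1/u = 0.870607
p = (exp((r-q)*dt) - d) / (u - d) = 0.536854
Discount per step: exp(-r*dt) = 0.980525
Stock lattice S(k, i) with i counting down-moves:
  k=0: S(0,0) = 23.5400
  k=1: S(1,0) = 27.0386; S(1,1) = 20.4941
  k=2: S(2,0) = 31.0572; S(2,1) = 23.5400; S(2,2) = 17.8423
  k=3: S(3,0) = 35.6730; S(3,1) = 27.0386; S(3,2) = 20.4941; S(3,3) = 15.5337
Terminal payoffs V(N, i) = max(S_T - K, 0):
  V(3,0) = 12.382971; V(3,1) = 3.748592; V(3,2) = 0.000000; V(3,3) = 0.000000
Backward induction: V(k, i) = exp(-r*dt) * [p * V(k+1, i) + (1-p) * V(k+1, i+1)].
  V(2,0) = exp(-r*dt) * [p*12.382971 + (1-p)*3.748592] = 8.220717
  V(2,1) = exp(-r*dt) * [p*3.748592 + (1-p)*0.000000] = 1.973255
  V(2,2) = exp(-r*dt) * [p*0.000000 + (1-p)*0.000000] = 0.000000
  V(1,0) = exp(-r*dt) * [p*8.220717 + (1-p)*1.973255] = 5.223484
  V(1,1) = exp(-r*dt) * [p*1.973255 + (1-p)*0.000000] = 1.038719
  V(0,0) = exp(-r*dt) * [p*5.223484 + (1-p)*1.038719] = 3.221346

Answer: Price = V(0,0) = 3.2213


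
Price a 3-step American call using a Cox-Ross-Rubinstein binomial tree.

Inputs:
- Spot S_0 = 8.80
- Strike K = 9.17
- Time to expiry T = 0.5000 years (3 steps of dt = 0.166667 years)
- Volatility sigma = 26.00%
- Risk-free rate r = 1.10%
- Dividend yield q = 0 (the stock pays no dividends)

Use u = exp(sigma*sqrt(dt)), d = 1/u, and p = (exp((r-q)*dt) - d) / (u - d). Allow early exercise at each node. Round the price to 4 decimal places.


Answer: Price = V(0,0) = 0.5475

Derivation:
dt = T/N = 0.166667
u = exp(sigma*sqrt(dt)) = 1.111983; d = 1/u = 0.899295
p = (exp((r-q)*dt) - d) / (u - d) = 0.482116
Discount per step: exp(-r*dt) = 0.998168
Stock lattice S(k, i) with i counting down-moves:
  k=0: S(0,0) = 8.8000
  k=1: S(1,0) = 9.7854; S(1,1) = 7.9138
  k=2: S(2,0) = 10.8812; S(2,1) = 8.8000; S(2,2) = 7.1168
  k=3: S(3,0) = 12.0998; S(3,1) = 9.7854; S(3,2) = 7.9138; S(3,3) = 6.4001
Terminal payoffs V(N, i) = max(S_T - K, 0):
  V(3,0) = 2.929757; V(3,1) = 0.615447; V(3,2) = 0.000000; V(3,3) = 0.000000
Backward induction: V(k, i) = exp(-r*dt) * [p * V(k+1, i) + (1-p) * V(k+1, i+1)]; then take max(V_cont, immediate exercise) for American.
  V(2,0) = exp(-r*dt) * [p*2.929757 + (1-p)*0.615447] = 1.728043; exercise = 1.711247; V(2,0) = max -> 1.728043
  V(2,1) = exp(-r*dt) * [p*0.615447 + (1-p)*0.000000] = 0.296174; exercise = 0.000000; V(2,1) = max -> 0.296174
  V(2,2) = exp(-r*dt) * [p*0.000000 + (1-p)*0.000000] = 0.000000; exercise = 0.000000; V(2,2) = max -> 0.000000
  V(1,0) = exp(-r*dt) * [p*1.728043 + (1-p)*0.296174] = 0.984695; exercise = 0.615447; V(1,0) = max -> 0.984695
  V(1,1) = exp(-r*dt) * [p*0.296174 + (1-p)*0.000000] = 0.142529; exercise = 0.000000; V(1,1) = max -> 0.142529
  V(0,0) = exp(-r*dt) * [p*0.984695 + (1-p)*0.142529] = 0.547546; exercise = 0.000000; V(0,0) = max -> 0.547546


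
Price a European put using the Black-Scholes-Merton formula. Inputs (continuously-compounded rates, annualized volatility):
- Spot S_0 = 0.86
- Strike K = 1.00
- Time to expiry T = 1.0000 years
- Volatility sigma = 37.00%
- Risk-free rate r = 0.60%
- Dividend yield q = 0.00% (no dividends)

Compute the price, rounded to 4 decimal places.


Answer: Price = 0.2132

Derivation:
d1 = (ln(S/K) + (r - q + 0.5*sigma^2) * T) / (sigma * sqrt(T)) = -0.20641322
d2 = d1 - sigma * sqrt(T) = -0.57641322
exp(-rT) = 0.99401796; exp(-qT) = 1.00000000
P = K * exp(-rT) * N(-d2) - S_0 * exp(-qT) * N(-d1)
N(-d1) = 0.58176593; N(-d2) = 0.71783204
P = 1.0000 * 0.99401796 * 0.71783204 - 0.8600 * 1.00000000 * 0.58176593 = 0.2132


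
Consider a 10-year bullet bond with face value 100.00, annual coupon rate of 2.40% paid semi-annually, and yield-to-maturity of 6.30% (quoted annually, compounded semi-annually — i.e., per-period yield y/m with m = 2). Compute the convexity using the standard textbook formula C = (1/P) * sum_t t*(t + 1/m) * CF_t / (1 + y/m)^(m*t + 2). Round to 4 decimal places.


Coupon per period c = face * coupon_rate / m = 1.200000
Periods per year m = 2; per-period yield y/m = 0.031500
Number of cashflows N = 20
Cashflows (t years, CF_t, discount factor 1/(1+y/m)^(m*t), PV):
  t = 0.5000: CF_t = 1.200000, DF = 0.969462, PV = 1.163354
  t = 1.0000: CF_t = 1.200000, DF = 0.939856, PV = 1.127828
  t = 1.5000: CF_t = 1.200000, DF = 0.911155, PV = 1.093386
  t = 2.0000: CF_t = 1.200000, DF = 0.883330, PV = 1.059996
  t = 2.5000: CF_t = 1.200000, DF = 0.856355, PV = 1.027626
  t = 3.0000: CF_t = 1.200000, DF = 0.830204, PV = 0.996244
  t = 3.5000: CF_t = 1.200000, DF = 0.804851, PV = 0.965821
  t = 4.0000: CF_t = 1.200000, DF = 0.780272, PV = 0.936327
  t = 4.5000: CF_t = 1.200000, DF = 0.756444, PV = 0.907733
  t = 5.0000: CF_t = 1.200000, DF = 0.733344, PV = 0.880013
  t = 5.5000: CF_t = 1.200000, DF = 0.710949, PV = 0.853139
  t = 6.0000: CF_t = 1.200000, DF = 0.689238, PV = 0.827086
  t = 6.5000: CF_t = 1.200000, DF = 0.668190, PV = 0.801828
  t = 7.0000: CF_t = 1.200000, DF = 0.647785, PV = 0.777342
  t = 7.5000: CF_t = 1.200000, DF = 0.628003, PV = 0.753603
  t = 8.0000: CF_t = 1.200000, DF = 0.608825, PV = 0.730590
  t = 8.5000: CF_t = 1.200000, DF = 0.590232, PV = 0.708279
  t = 9.0000: CF_t = 1.200000, DF = 0.572208, PV = 0.686649
  t = 9.5000: CF_t = 1.200000, DF = 0.554734, PV = 0.665680
  t = 10.0000: CF_t = 101.200000, DF = 0.537793, PV = 54.424678
Price P = sum_t PV_t = 71.387202
Convexity numerator sum_t t*(t + 1/m) * CF_t / (1+y/m)^(m*t + 2):
  t = 0.5000: term = 0.546693
  t = 1.0000: term = 1.589994
  t = 1.5000: term = 3.082878
  t = 2.0000: term = 4.981222
  t = 2.5000: term = 7.243657
  t = 3.0000: term = 9.831430
  t = 3.5000: term = 12.708263
  t = 4.0000: term = 15.840228
  t = 4.5000: term = 19.195623
  t = 5.0000: term = 22.744854
  t = 5.5000: term = 26.460324
  t = 6.0000: term = 30.316328
  t = 6.5000: term = 34.288948
  t = 7.0000: term = 38.355958
  t = 7.5000: term = 42.496733
  t = 8.0000: term = 46.692161
  t = 8.5000: term = 50.924558
  t = 9.0000: term = 55.177588
  t = 9.5000: term = 59.436191
  t = 10.0000: term = 5370.895478
Convexity = (1/P) * sum = 5852.809111 / 71.387202 = 81.986812

Answer: Convexity = 81.9868


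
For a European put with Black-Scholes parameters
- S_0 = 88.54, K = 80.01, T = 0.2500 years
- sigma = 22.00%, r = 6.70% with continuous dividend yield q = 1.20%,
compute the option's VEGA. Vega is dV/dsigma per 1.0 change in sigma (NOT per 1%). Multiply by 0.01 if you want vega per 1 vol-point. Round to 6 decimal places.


Answer: Vega = 9.605542

Derivation:
d1 = 1.1009345495; d2 = 0.9909345495
phi(d1) = 0.2176282441; exp(-qT) = 0.9970044955; exp(-rT) = 0.9833895013
Vega = S * exp(-qT) * phi(d1) * sqrt(T) = 88.5400 * 0.9970044955 * 0.2176282441 * 0.5000000000 = 9.605542


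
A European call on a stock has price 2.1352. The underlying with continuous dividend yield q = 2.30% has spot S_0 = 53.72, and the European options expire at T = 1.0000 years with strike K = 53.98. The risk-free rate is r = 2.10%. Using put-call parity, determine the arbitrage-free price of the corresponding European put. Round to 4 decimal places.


Put-call parity: C - P = S_0 * exp(-qT) - K * exp(-rT).
S_0 * exp(-qT) = 53.7200 * 0.97726248 = 52.49854063
K * exp(-rT) = 53.9800 * 0.97921896 = 52.85823971
P = C - S*exp(-qT) + K*exp(-rT)
P = 2.1352 - 52.49854063 + 52.85823971 = 2.4949

Answer: Put price = 2.4949


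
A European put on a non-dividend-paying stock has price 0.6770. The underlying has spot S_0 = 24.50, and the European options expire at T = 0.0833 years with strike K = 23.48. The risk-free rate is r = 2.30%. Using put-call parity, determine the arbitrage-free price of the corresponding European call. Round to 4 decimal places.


Put-call parity: C - P = S_0 * exp(-qT) - K * exp(-rT).
S_0 * exp(-qT) = 24.5000 * 1.00000000 = 24.50000000
K * exp(-rT) = 23.4800 * 0.99808593 = 23.43505773
C = P + S*exp(-qT) - K*exp(-rT)
C = 0.6770 + 24.50000000 - 23.43505773 = 1.7419

Answer: Call price = 1.7419


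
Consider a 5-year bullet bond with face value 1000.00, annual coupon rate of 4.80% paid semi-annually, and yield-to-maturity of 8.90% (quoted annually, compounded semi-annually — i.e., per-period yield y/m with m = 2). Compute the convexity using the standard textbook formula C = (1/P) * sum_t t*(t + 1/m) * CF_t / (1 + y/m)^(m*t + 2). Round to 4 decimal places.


Coupon per period c = face * coupon_rate / m = 24.000000
Periods per year m = 2; per-period yield y/m = 0.044500
Number of cashflows N = 10
Cashflows (t years, CF_t, discount factor 1/(1+y/m)^(m*t), PV):
  t = 0.5000: CF_t = 24.000000, DF = 0.957396, PV = 22.977501
  t = 1.0000: CF_t = 24.000000, DF = 0.916607, PV = 21.998565
  t = 1.5000: CF_t = 24.000000, DF = 0.877556, PV = 21.061336
  t = 2.0000: CF_t = 24.000000, DF = 0.840168, PV = 20.164036
  t = 2.5000: CF_t = 24.000000, DF = 0.804374, PV = 19.304965
  t = 3.0000: CF_t = 24.000000, DF = 0.770104, PV = 18.482494
  t = 3.5000: CF_t = 24.000000, DF = 0.737294, PV = 17.695064
  t = 4.0000: CF_t = 24.000000, DF = 0.705883, PV = 16.941181
  t = 4.5000: CF_t = 24.000000, DF = 0.675809, PV = 16.219417
  t = 5.0000: CF_t = 1024.000000, DF = 0.647017, PV = 662.545202
Price P = sum_t PV_t = 837.389761
Convexity numerator sum_t t*(t + 1/m) * CF_t / (1+y/m)^(m*t + 2):
  t = 0.5000: term = 10.530668
  t = 1.0000: term = 30.246054
  t = 1.5000: term = 57.914895
  t = 2.0000: term = 92.412470
  t = 2.5000: term = 132.712978
  t = 3.0000: term = 177.882402
  t = 3.5000: term = 227.071840
  t = 4.0000: term = 279.511257
  t = 4.5000: term = 334.503659
  t = 5.0000: term = 16700.570944
Convexity = (1/P) * sum = 18043.357168 / 837.389761 = 21.547143

Answer: Convexity = 21.5471


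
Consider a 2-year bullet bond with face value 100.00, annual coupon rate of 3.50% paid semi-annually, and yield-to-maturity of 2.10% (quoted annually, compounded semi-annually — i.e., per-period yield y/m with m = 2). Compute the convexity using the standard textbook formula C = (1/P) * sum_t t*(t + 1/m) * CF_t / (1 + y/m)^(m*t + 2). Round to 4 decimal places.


Answer: Convexity = 4.7328

Derivation:
Coupon per period c = face * coupon_rate / m = 1.750000
Periods per year m = 2; per-period yield y/m = 0.010500
Number of cashflows N = 4
Cashflows (t years, CF_t, discount factor 1/(1+y/m)^(m*t), PV):
  t = 0.5000: CF_t = 1.750000, DF = 0.989609, PV = 1.731816
  t = 1.0000: CF_t = 1.750000, DF = 0.979326, PV = 1.713821
  t = 1.5000: CF_t = 1.750000, DF = 0.969150, PV = 1.696013
  t = 2.0000: CF_t = 101.750000, DF = 0.959080, PV = 97.586366
Price P = sum_t PV_t = 102.728016
Convexity numerator sum_t t*(t + 1/m) * CF_t / (1+y/m)^(m*t + 2):
  t = 0.5000: term = 0.848006
  t = 1.0000: term = 2.517584
  t = 1.5000: term = 4.982849
  t = 2.0000: term = 477.844416
Convexity = (1/P) * sum = 486.192855 / 102.728016 = 4.732817


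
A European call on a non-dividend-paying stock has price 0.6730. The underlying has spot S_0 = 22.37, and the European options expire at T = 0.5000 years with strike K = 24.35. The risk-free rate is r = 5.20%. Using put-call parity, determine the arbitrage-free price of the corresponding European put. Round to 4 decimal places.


Put-call parity: C - P = S_0 * exp(-qT) - K * exp(-rT).
S_0 * exp(-qT) = 22.3700 * 1.00000000 = 22.37000000
K * exp(-rT) = 24.3500 * 0.97433509 = 23.72505943
P = C - S*exp(-qT) + K*exp(-rT)
P = 0.6730 - 22.37000000 + 23.72505943 = 2.0281

Answer: Put price = 2.0281


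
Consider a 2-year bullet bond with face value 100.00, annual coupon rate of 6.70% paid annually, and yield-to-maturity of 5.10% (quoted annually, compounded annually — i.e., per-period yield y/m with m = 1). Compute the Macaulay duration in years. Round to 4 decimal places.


Coupon per period c = face * coupon_rate / m = 6.700000
Periods per year m = 1; per-period yield y/m = 0.051000
Number of cashflows N = 2
Cashflows (t years, CF_t, discount factor 1/(1+y/m)^(m*t), PV):
  t = 1.0000: CF_t = 6.700000, DF = 0.951475, PV = 6.374881
  t = 2.0000: CF_t = 106.700000, DF = 0.905304, PV = 96.595965
Price P = sum_t PV_t = 102.970846
Macaulay numerator sum_t t * PV_t:
  t * PV_t at t = 1.0000: 6.374881
  t * PV_t at t = 2.0000: 193.191931
Macaulay duration D = (sum_t t * PV_t) / P = 199.566812 / 102.970846 = 1.938090

Answer: Macaulay duration = 1.9381 years


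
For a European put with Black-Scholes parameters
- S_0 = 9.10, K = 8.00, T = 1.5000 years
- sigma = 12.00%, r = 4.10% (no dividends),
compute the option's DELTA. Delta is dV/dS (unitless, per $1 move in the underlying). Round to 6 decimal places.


Answer: Delta = -0.085572

Derivation:
d1 = 1.3685358514; d2 = 1.2215664669
phi(d1) = 0.1563929198; exp(-qT) = 1.0000000000; exp(-rT) = 0.9403529457
N(-d1) = 0.0855722040
Delta = -exp(-qT) * N(-d1) = -1.0000000000 * 0.0855722040 = -0.085572


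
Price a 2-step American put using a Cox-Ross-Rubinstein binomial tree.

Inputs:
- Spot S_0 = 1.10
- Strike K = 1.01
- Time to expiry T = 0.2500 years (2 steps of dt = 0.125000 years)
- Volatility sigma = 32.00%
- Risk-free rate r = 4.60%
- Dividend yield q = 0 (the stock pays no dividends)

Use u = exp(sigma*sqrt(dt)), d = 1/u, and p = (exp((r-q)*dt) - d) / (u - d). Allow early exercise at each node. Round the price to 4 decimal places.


Answer: Price = V(0,0) = 0.0332

Derivation:
dt = T/N = 0.125000
u = exp(sigma*sqrt(dt)) = 1.119785; d = 1/u = 0.893028
p = (exp((r-q)*dt) - d) / (u - d) = 0.497176
Discount per step: exp(-r*dt) = 0.994266
Stock lattice S(k, i) with i counting down-moves:
  k=0: S(0,0) = 1.1000
  k=1: S(1,0) = 1.2318; S(1,1) = 0.9823
  k=2: S(2,0) = 1.3793; S(2,1) = 1.1000; S(2,2) = 0.8772
Terminal payoffs V(N, i) = max(K - S_T, 0):
  V(2,0) = 0.000000; V(2,1) = 0.000000; V(2,2) = 0.132751
Backward induction: V(k, i) = exp(-r*dt) * [p * V(k+1, i) + (1-p) * V(k+1, i+1)]; then take max(V_cont, immediate exercise) for American.
  V(1,0) = exp(-r*dt) * [p*0.000000 + (1-p)*0.000000] = 0.000000; exercise = 0.000000; V(1,0) = max -> 0.000000
  V(1,1) = exp(-r*dt) * [p*0.000000 + (1-p)*0.132751] = 0.066367; exercise = 0.027669; V(1,1) = max -> 0.066367
  V(0,0) = exp(-r*dt) * [p*0.000000 + (1-p)*0.066367] = 0.033180; exercise = 0.000000; V(0,0) = max -> 0.033180


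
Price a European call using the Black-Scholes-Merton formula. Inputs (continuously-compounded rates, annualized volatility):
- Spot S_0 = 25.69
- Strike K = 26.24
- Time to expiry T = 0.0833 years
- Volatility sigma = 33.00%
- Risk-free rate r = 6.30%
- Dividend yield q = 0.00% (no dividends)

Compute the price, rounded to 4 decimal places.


Answer: Price = 0.7910

Derivation:
d1 = (ln(S/K) + (r - q + 0.5*sigma^2) * T) / (sigma * sqrt(T)) = -0.11968837
d2 = d1 - sigma * sqrt(T) = -0.21493211
exp(-rT) = 0.99476585; exp(-qT) = 1.00000000
C = S_0 * exp(-qT) * N(d1) - K * exp(-rT) * N(d2)
N(d1) = 0.45236501; N(d2) = 0.41491013
C = 25.6900 * 1.00000000 * 0.45236501 - 26.2400 * 0.99476585 * 0.41491013 = 0.7910


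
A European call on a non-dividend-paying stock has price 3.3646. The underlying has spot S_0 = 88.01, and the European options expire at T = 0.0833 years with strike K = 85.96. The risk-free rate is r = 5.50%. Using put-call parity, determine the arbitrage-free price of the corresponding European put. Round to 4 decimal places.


Put-call parity: C - P = S_0 * exp(-qT) - K * exp(-rT).
S_0 * exp(-qT) = 88.0100 * 1.00000000 = 88.01000000
K * exp(-rT) = 85.9600 * 0.99542898 = 85.56707504
P = C - S*exp(-qT) + K*exp(-rT)
P = 3.3646 - 88.01000000 + 85.56707504 = 0.9217

Answer: Put price = 0.9217


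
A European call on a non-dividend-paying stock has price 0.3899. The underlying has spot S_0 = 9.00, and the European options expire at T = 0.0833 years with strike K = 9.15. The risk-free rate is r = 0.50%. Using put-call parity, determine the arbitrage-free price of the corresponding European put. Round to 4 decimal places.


Put-call parity: C - P = S_0 * exp(-qT) - K * exp(-rT).
S_0 * exp(-qT) = 9.0000 * 1.00000000 = 9.00000000
K * exp(-rT) = 9.1500 * 0.99958359 = 9.14618982
P = C - S*exp(-qT) + K*exp(-rT)
P = 0.3899 - 9.00000000 + 9.14618982 = 0.5361

Answer: Put price = 0.5361


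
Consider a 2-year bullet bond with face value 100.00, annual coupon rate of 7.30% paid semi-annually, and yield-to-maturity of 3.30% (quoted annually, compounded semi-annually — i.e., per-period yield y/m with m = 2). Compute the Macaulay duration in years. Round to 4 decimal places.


Coupon per period c = face * coupon_rate / m = 3.650000
Periods per year m = 2; per-period yield y/m = 0.016500
Number of cashflows N = 4
Cashflows (t years, CF_t, discount factor 1/(1+y/m)^(m*t), PV):
  t = 0.5000: CF_t = 3.650000, DF = 0.983768, PV = 3.590753
  t = 1.0000: CF_t = 3.650000, DF = 0.967799, PV = 3.532467
  t = 1.5000: CF_t = 3.650000, DF = 0.952090, PV = 3.475127
  t = 2.0000: CF_t = 103.650000, DF = 0.936635, PV = 97.082237
Price P = sum_t PV_t = 107.680584
Macaulay numerator sum_t t * PV_t:
  t * PV_t at t = 0.5000: 1.795376
  t * PV_t at t = 1.0000: 3.532467
  t * PV_t at t = 1.5000: 5.212691
  t * PV_t at t = 2.0000: 194.164474
Macaulay duration D = (sum_t t * PV_t) / P = 204.705008 / 107.680584 = 1.901039

Answer: Macaulay duration = 1.9010 years


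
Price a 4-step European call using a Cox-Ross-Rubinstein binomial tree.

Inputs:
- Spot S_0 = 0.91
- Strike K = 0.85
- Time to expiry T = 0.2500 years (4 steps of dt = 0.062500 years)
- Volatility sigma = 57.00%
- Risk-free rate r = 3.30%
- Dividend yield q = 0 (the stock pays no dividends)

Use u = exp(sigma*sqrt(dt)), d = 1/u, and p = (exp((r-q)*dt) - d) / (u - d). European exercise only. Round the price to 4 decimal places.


Answer: Price = V(0,0) = 0.1386

Derivation:
dt = T/N = 0.062500
u = exp(sigma*sqrt(dt)) = 1.153153; d = 1/u = 0.867188
p = (exp((r-q)*dt) - d) / (u - d) = 0.471655
Discount per step: exp(-r*dt) = 0.997940
Stock lattice S(k, i) with i counting down-moves:
  k=0: S(0,0) = 0.9100
  k=1: S(1,0) = 1.0494; S(1,1) = 0.7891
  k=2: S(2,0) = 1.2101; S(2,1) = 0.9100; S(2,2) = 0.6843
  k=3: S(3,0) = 1.3954; S(3,1) = 1.0494; S(3,2) = 0.7891; S(3,3) = 0.5934
  k=4: S(4,0) = 1.6091; S(4,1) = 1.2101; S(4,2) = 0.9100; S(4,3) = 0.6843; S(4,4) = 0.5146
Terminal payoffs V(N, i) = max(S_T - K, 0):
  V(4,0) = 0.759123; V(4,1) = 0.360083; V(4,2) = 0.060000; V(4,3) = 0.000000; V(4,4) = 0.000000
Backward induction: V(k, i) = exp(-r*dt) * [p * V(k+1, i) + (1-p) * V(k+1, i+1)].
  V(3,0) = exp(-r*dt) * [p*0.759123 + (1-p)*0.360083] = 0.547163
  V(3,1) = exp(-r*dt) * [p*0.360083 + (1-p)*0.060000] = 0.201121
  V(3,2) = exp(-r*dt) * [p*0.060000 + (1-p)*0.000000] = 0.028241
  V(3,3) = exp(-r*dt) * [p*0.000000 + (1-p)*0.000000] = 0.000000
  V(2,0) = exp(-r*dt) * [p*0.547163 + (1-p)*0.201121] = 0.363582
  V(2,1) = exp(-r*dt) * [p*0.201121 + (1-p)*0.028241] = 0.109554
  V(2,2) = exp(-r*dt) * [p*0.028241 + (1-p)*0.000000] = 0.013293
  V(1,0) = exp(-r*dt) * [p*0.363582 + (1-p)*0.109554] = 0.228895
  V(1,1) = exp(-r*dt) * [p*0.109554 + (1-p)*0.013293] = 0.058574
  V(0,0) = exp(-r*dt) * [p*0.228895 + (1-p)*0.058574] = 0.138621


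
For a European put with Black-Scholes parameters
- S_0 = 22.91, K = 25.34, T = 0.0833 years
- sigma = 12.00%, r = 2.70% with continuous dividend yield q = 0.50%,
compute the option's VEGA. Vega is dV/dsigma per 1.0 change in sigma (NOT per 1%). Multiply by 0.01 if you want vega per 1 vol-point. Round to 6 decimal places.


d1 = -2.8405055893; d2 = -2.8751396765
phi(d1) = 0.0070609581; exp(-qT) = 0.9995835867; exp(-rT) = 0.9977534273
Vega = S * exp(-qT) * phi(d1) * sqrt(T) = 22.9100 * 0.9995835867 * 0.0070609581 * 0.2886173938 = 0.046669

Answer: Vega = 0.046669


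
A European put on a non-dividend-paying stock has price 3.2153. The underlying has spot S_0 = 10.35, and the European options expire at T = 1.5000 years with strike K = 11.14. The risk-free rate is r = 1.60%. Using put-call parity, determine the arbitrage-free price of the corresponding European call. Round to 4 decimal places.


Put-call parity: C - P = S_0 * exp(-qT) - K * exp(-rT).
S_0 * exp(-qT) = 10.3500 * 1.00000000 = 10.35000000
K * exp(-rT) = 11.1400 * 0.97628571 = 10.87582281
C = P + S*exp(-qT) - K*exp(-rT)
C = 3.2153 + 10.35000000 - 10.87582281 = 2.6895

Answer: Call price = 2.6895


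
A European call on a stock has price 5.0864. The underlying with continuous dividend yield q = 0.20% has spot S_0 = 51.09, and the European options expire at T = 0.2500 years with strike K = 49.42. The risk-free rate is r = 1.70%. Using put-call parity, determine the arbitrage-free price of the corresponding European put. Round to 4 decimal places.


Put-call parity: C - P = S_0 * exp(-qT) - K * exp(-rT).
S_0 * exp(-qT) = 51.0900 * 0.99950012 = 51.06446139
K * exp(-rT) = 49.4200 * 0.99575902 = 49.21041069
P = C - S*exp(-qT) + K*exp(-rT)
P = 5.0864 - 51.06446139 + 49.21041069 = 3.2323

Answer: Put price = 3.2323


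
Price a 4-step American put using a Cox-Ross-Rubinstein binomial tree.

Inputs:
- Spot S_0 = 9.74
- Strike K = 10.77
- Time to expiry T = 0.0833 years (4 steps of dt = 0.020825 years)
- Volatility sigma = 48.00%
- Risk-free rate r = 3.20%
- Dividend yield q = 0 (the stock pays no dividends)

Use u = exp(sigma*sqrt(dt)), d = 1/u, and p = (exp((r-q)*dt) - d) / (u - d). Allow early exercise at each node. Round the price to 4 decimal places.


Answer: Price = V(0,0) = 1.2229

Derivation:
dt = T/N = 0.020825
u = exp(sigma*sqrt(dt)) = 1.071724; d = 1/u = 0.933076
p = (exp((r-q)*dt) - d) / (u - d) = 0.487498
Discount per step: exp(-r*dt) = 0.999334
Stock lattice S(k, i) with i counting down-moves:
  k=0: S(0,0) = 9.7400
  k=1: S(1,0) = 10.4386; S(1,1) = 9.0882
  k=2: S(2,0) = 11.1873; S(2,1) = 9.7400; S(2,2) = 8.4800
  k=3: S(3,0) = 11.9897; S(3,1) = 10.4386; S(3,2) = 9.0882; S(3,3) = 7.9124
  k=4: S(4,0) = 12.8496; S(4,1) = 11.1873; S(4,2) = 9.7400; S(4,3) = 8.4800; S(4,4) = 7.3829
Terminal payoffs V(N, i) = max(K - S_T, 0):
  V(4,0) = 0.000000; V(4,1) = 0.000000; V(4,2) = 1.030000; V(4,3) = 2.290048; V(4,4) = 3.387086
Backward induction: V(k, i) = exp(-r*dt) * [p * V(k+1, i) + (1-p) * V(k+1, i+1)]; then take max(V_cont, immediate exercise) for American.
  V(3,0) = exp(-r*dt) * [p*0.000000 + (1-p)*0.000000] = 0.000000; exercise = 0.000000; V(3,0) = max -> 0.000000
  V(3,1) = exp(-r*dt) * [p*0.000000 + (1-p)*1.030000] = 0.527525; exercise = 0.331412; V(3,1) = max -> 0.527525
  V(3,2) = exp(-r*dt) * [p*1.030000 + (1-p)*2.290048] = 1.674661; exercise = 1.681836; V(3,2) = max -> 1.681836
  V(3,3) = exp(-r*dt) * [p*2.290048 + (1-p)*3.387086] = 2.850382; exercise = 2.857557; V(3,3) = max -> 2.857557
  V(2,0) = exp(-r*dt) * [p*0.000000 + (1-p)*0.527525] = 0.270178; exercise = 0.000000; V(2,0) = max -> 0.270178
  V(2,1) = exp(-r*dt) * [p*0.527525 + (1-p)*1.681836] = 1.118366; exercise = 1.030000; V(2,1) = max -> 1.118366
  V(2,2) = exp(-r*dt) * [p*1.681836 + (1-p)*2.857557] = 2.282873; exercise = 2.290048; V(2,2) = max -> 2.290048
  V(1,0) = exp(-r*dt) * [p*0.270178 + (1-p)*1.118366] = 0.704407; exercise = 0.331412; V(1,0) = max -> 0.704407
  V(1,1) = exp(-r*dt) * [p*1.118366 + (1-p)*2.290048] = 1.717711; exercise = 1.681836; V(1,1) = max -> 1.717711
  V(0,0) = exp(-r*dt) * [p*0.704407 + (1-p)*1.717711] = 1.222912; exercise = 1.030000; V(0,0) = max -> 1.222912


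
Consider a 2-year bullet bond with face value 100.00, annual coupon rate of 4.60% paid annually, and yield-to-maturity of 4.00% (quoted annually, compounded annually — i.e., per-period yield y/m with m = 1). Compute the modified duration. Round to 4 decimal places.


Coupon per period c = face * coupon_rate / m = 4.600000
Periods per year m = 1; per-period yield y/m = 0.040000
Number of cashflows N = 2
Cashflows (t years, CF_t, discount factor 1/(1+y/m)^(m*t), PV):
  t = 1.0000: CF_t = 4.600000, DF = 0.961538, PV = 4.423077
  t = 2.0000: CF_t = 104.600000, DF = 0.924556, PV = 96.708580
Price P = sum_t PV_t = 101.131657
First compute Macaulay numerator sum_t t * PV_t:
  t * PV_t at t = 1.0000: 4.423077
  t * PV_t at t = 2.0000: 193.417160
Macaulay duration D = 197.840237 / 101.131657 = 1.956264
Modified duration = D / (1 + y/m) = 1.956264 / (1 + 0.040000) = 1.881023

Answer: Modified duration = 1.8810


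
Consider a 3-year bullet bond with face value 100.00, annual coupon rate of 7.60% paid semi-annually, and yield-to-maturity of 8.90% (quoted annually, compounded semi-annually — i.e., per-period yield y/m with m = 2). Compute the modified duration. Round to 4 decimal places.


Coupon per period c = face * coupon_rate / m = 3.800000
Periods per year m = 2; per-period yield y/m = 0.044500
Number of cashflows N = 6
Cashflows (t years, CF_t, discount factor 1/(1+y/m)^(m*t), PV):
  t = 0.5000: CF_t = 3.800000, DF = 0.957396, PV = 3.638104
  t = 1.0000: CF_t = 3.800000, DF = 0.916607, PV = 3.483106
  t = 1.5000: CF_t = 3.800000, DF = 0.877556, PV = 3.334711
  t = 2.0000: CF_t = 3.800000, DF = 0.840168, PV = 3.192639
  t = 2.5000: CF_t = 3.800000, DF = 0.804374, PV = 3.056619
  t = 3.0000: CF_t = 103.800000, DF = 0.770104, PV = 79.936787
Price P = sum_t PV_t = 96.641967
First compute Macaulay numerator sum_t t * PV_t:
  t * PV_t at t = 0.5000: 1.819052
  t * PV_t at t = 1.0000: 3.483106
  t * PV_t at t = 1.5000: 5.002067
  t * PV_t at t = 2.0000: 6.385278
  t * PV_t at t = 2.5000: 7.641549
  t * PV_t at t = 3.0000: 239.810361
Macaulay duration D = 264.141413 / 96.641967 = 2.733196
Modified duration = D / (1 + y/m) = 2.733196 / (1 + 0.044500) = 2.616750

Answer: Modified duration = 2.6168


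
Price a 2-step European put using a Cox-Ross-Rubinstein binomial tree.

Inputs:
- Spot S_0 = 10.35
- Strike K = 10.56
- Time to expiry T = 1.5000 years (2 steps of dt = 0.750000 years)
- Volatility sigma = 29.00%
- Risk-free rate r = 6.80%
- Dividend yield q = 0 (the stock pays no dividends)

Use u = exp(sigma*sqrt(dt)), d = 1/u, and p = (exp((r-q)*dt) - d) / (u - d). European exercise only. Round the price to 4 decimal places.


Answer: Price = V(0,0) = 0.9130

Derivation:
dt = T/N = 0.750000
u = exp(sigma*sqrt(dt)) = 1.285500; d = 1/u = 0.777908
p = (exp((r-q)*dt) - d) / (u - d) = 0.540622
Discount per step: exp(-r*dt) = 0.950279
Stock lattice S(k, i) with i counting down-moves:
  k=0: S(0,0) = 10.3500
  k=1: S(1,0) = 13.3049; S(1,1) = 8.0513
  k=2: S(2,0) = 17.1035; S(2,1) = 10.3500; S(2,2) = 6.2632
Terminal payoffs V(N, i) = max(K - S_T, 0):
  V(2,0) = 0.000000; V(2,1) = 0.210000; V(2,2) = 4.296797
Backward induction: V(k, i) = exp(-r*dt) * [p * V(k+1, i) + (1-p) * V(k+1, i+1)].
  V(1,0) = exp(-r*dt) * [p*0.000000 + (1-p)*0.210000] = 0.091673
  V(1,1) = exp(-r*dt) * [p*0.210000 + (1-p)*4.296797] = 1.983598
  V(0,0) = exp(-r*dt) * [p*0.091673 + (1-p)*1.983598] = 0.913011


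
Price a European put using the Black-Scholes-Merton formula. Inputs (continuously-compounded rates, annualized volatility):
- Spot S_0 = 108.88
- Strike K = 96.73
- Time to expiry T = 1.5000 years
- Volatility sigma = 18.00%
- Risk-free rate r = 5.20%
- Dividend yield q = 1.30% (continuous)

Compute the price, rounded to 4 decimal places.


d1 = (ln(S/K) + (r - q + 0.5*sigma^2) * T) / (sigma * sqrt(T)) = 0.91231139
d2 = d1 - sigma * sqrt(T) = 0.69185732
exp(-rT) = 0.92496443; exp(-qT) = 0.98068890
P = K * exp(-rT) * N(-d2) - S_0 * exp(-qT) * N(-d1)
N(-d1) = 0.18080241; N(-d2) = 0.24451347
P = 96.7300 * 0.92496443 * 0.24451347 - 108.8800 * 0.98068890 * 0.18080241 = 2.5714

Answer: Price = 2.5714


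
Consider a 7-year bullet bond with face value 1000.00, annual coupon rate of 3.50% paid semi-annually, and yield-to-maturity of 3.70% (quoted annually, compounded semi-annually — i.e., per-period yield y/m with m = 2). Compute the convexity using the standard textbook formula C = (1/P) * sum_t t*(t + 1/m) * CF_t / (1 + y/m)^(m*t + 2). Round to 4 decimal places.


Answer: Convexity = 43.5719

Derivation:
Coupon per period c = face * coupon_rate / m = 17.500000
Periods per year m = 2; per-period yield y/m = 0.018500
Number of cashflows N = 14
Cashflows (t years, CF_t, discount factor 1/(1+y/m)^(m*t), PV):
  t = 0.5000: CF_t = 17.500000, DF = 0.981836, PV = 17.182131
  t = 1.0000: CF_t = 17.500000, DF = 0.964002, PV = 16.870035
  t = 1.5000: CF_t = 17.500000, DF = 0.946492, PV = 16.563608
  t = 2.0000: CF_t = 17.500000, DF = 0.929300, PV = 16.262747
  t = 2.5000: CF_t = 17.500000, DF = 0.912420, PV = 15.967351
  t = 3.0000: CF_t = 17.500000, DF = 0.895847, PV = 15.677321
  t = 3.5000: CF_t = 17.500000, DF = 0.879575, PV = 15.392559
  t = 4.0000: CF_t = 17.500000, DF = 0.863598, PV = 15.112969
  t = 4.5000: CF_t = 17.500000, DF = 0.847912, PV = 14.838457
  t = 5.0000: CF_t = 17.500000, DF = 0.832510, PV = 14.568932
  t = 5.5000: CF_t = 17.500000, DF = 0.817389, PV = 14.304302
  t = 6.0000: CF_t = 17.500000, DF = 0.802542, PV = 14.044480
  t = 6.5000: CF_t = 17.500000, DF = 0.787964, PV = 13.789376
  t = 7.0000: CF_t = 1017.500000, DF = 0.773652, PV = 787.190694
Price P = sum_t PV_t = 987.764961
Convexity numerator sum_t t*(t + 1/m) * CF_t / (1+y/m)^(m*t + 2):
  t = 0.5000: term = 8.281804
  t = 1.0000: term = 24.394121
  t = 1.5000: term = 47.902054
  t = 2.0000: term = 78.386605
  t = 2.5000: term = 115.444189
  t = 3.0000: term = 158.686171
  t = 3.5000: term = 207.738401
  t = 4.0000: term = 262.240775
  t = 4.5000: term = 321.846803
  t = 5.0000: term = 386.223186
  t = 5.5000: term = 455.049410
  t = 6.0000: term = 528.017345
  t = 6.5000: term = 604.830865
  t = 7.0000: term = 39839.803520
Convexity = (1/P) * sum = 43038.845250 / 987.764961 = 43.571950
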